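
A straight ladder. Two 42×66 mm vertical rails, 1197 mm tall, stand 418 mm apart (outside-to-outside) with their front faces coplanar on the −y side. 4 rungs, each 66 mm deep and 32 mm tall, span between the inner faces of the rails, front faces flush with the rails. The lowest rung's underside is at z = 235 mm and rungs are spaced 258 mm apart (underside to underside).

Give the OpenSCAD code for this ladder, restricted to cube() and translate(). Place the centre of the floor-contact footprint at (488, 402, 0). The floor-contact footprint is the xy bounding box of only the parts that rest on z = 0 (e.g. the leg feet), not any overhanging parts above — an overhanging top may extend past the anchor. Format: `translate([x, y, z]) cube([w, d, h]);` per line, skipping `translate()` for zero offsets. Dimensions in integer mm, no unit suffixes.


// rung span = 418 - 2*42 = 334
// rung[k] z = 235 + k*258
translate([279, 369, 0]) cube([42, 66, 1197]);
translate([655, 369, 0]) cube([42, 66, 1197]);
translate([321, 369, 235]) cube([334, 66, 32]);
translate([321, 369, 493]) cube([334, 66, 32]);
translate([321, 369, 751]) cube([334, 66, 32]);
translate([321, 369, 1009]) cube([334, 66, 32]);


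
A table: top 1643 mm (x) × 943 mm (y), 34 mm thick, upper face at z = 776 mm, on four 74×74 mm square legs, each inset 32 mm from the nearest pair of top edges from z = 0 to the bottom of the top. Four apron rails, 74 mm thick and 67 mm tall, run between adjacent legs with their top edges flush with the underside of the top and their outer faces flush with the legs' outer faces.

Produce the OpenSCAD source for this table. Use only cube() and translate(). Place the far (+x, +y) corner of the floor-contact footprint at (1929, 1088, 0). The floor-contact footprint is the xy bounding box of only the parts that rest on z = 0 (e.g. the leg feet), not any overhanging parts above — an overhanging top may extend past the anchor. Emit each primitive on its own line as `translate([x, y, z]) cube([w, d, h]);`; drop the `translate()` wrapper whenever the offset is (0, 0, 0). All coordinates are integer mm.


// leg_h = 776 - 34 = 742
// apron z = 742 - 67 = 675
translate([318, 177, 742]) cube([1643, 943, 34]);
translate([350, 209, 0]) cube([74, 74, 742]);
translate([1855, 209, 0]) cube([74, 74, 742]);
translate([350, 1014, 0]) cube([74, 74, 742]);
translate([1855, 1014, 0]) cube([74, 74, 742]);
translate([424, 209, 675]) cube([1431, 74, 67]);
translate([424, 1014, 675]) cube([1431, 74, 67]);
translate([350, 283, 675]) cube([74, 731, 67]);
translate([1855, 283, 675]) cube([74, 731, 67]);


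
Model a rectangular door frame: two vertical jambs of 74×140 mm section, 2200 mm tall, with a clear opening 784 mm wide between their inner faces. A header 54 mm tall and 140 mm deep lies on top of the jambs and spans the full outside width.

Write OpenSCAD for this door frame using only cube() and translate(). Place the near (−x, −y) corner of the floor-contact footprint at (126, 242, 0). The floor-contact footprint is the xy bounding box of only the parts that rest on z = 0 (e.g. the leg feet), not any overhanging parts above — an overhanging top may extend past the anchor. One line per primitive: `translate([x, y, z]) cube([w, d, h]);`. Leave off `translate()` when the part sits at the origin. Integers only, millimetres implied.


translate([126, 242, 0]) cube([74, 140, 2200]);
translate([984, 242, 0]) cube([74, 140, 2200]);
translate([126, 242, 2200]) cube([932, 140, 54]);


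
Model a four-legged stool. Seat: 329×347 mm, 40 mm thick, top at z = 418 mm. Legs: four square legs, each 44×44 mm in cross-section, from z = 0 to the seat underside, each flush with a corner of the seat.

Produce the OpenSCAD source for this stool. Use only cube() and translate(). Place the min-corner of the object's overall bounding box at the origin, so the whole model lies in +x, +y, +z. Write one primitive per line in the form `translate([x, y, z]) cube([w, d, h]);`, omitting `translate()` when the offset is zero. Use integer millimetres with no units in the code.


translate([0, 0, 378]) cube([329, 347, 40]);
cube([44, 44, 378]);
translate([285, 0, 0]) cube([44, 44, 378]);
translate([0, 303, 0]) cube([44, 44, 378]);
translate([285, 303, 0]) cube([44, 44, 378]);


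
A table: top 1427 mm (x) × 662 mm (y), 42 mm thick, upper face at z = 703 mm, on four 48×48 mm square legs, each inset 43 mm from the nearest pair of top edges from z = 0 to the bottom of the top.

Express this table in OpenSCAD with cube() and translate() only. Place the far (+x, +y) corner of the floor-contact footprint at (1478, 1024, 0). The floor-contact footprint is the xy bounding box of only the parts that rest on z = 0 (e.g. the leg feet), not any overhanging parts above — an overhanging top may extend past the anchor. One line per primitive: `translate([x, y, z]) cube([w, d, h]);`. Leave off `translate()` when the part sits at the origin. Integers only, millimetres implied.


// leg_h = 703 - 42 = 661
translate([94, 405, 661]) cube([1427, 662, 42]);
translate([137, 448, 0]) cube([48, 48, 661]);
translate([1430, 448, 0]) cube([48, 48, 661]);
translate([137, 976, 0]) cube([48, 48, 661]);
translate([1430, 976, 0]) cube([48, 48, 661]);


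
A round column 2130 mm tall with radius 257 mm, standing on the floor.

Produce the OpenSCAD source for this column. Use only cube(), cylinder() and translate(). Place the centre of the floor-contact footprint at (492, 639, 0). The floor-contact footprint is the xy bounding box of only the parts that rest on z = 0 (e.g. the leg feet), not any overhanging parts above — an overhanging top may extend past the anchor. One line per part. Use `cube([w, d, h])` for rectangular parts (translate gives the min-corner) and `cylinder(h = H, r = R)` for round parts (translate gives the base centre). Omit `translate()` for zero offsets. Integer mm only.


translate([492, 639, 0]) cylinder(h = 2130, r = 257);


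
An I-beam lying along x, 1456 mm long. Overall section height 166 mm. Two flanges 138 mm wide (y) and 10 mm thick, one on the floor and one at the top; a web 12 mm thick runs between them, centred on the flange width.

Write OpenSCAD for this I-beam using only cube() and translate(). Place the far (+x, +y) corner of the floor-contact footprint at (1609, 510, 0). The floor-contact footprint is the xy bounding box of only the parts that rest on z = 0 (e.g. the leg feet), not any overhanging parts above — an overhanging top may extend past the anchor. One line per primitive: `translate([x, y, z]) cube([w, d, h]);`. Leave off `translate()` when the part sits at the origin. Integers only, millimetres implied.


translate([153, 372, 0]) cube([1456, 138, 10]);
translate([153, 435, 10]) cube([1456, 12, 146]);
translate([153, 372, 156]) cube([1456, 138, 10]);


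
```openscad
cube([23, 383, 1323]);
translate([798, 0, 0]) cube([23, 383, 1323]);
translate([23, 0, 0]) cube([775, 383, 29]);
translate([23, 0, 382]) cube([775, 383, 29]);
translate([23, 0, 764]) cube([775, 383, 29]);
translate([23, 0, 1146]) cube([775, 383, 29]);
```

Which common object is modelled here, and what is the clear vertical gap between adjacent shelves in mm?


A bookshelf. The clear shelf gap is 353 mm.

Two tall side panels with 4 horizontal boards between them — a bookshelf. The first two shelf undersides are at z = 0 and z = 382; with shelf thickness 29, the clear gap is 382 − 0 − 29 = 353 mm.


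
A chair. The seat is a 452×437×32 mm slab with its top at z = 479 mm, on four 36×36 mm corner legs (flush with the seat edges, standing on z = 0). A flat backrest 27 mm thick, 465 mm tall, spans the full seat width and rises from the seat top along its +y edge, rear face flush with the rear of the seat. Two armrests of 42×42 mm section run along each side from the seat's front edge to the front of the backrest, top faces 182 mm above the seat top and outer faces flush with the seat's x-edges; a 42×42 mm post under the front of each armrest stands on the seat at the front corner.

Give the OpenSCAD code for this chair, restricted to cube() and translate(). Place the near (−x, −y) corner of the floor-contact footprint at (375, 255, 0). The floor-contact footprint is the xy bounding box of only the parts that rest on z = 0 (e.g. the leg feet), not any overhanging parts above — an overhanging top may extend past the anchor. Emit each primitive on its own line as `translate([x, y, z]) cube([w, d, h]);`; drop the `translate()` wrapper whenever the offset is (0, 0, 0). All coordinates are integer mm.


// leg_h = 479 - 32 = 447
// arm post h = 182 - 42 = 140
translate([375, 255, 447]) cube([452, 437, 32]);
translate([375, 255, 0]) cube([36, 36, 447]);
translate([791, 255, 0]) cube([36, 36, 447]);
translate([375, 656, 0]) cube([36, 36, 447]);
translate([791, 656, 0]) cube([36, 36, 447]);
translate([375, 665, 479]) cube([452, 27, 465]);
translate([375, 255, 619]) cube([42, 410, 42]);
translate([785, 255, 619]) cube([42, 410, 42]);
translate([375, 255, 479]) cube([42, 42, 140]);
translate([785, 255, 479]) cube([42, 42, 140]);


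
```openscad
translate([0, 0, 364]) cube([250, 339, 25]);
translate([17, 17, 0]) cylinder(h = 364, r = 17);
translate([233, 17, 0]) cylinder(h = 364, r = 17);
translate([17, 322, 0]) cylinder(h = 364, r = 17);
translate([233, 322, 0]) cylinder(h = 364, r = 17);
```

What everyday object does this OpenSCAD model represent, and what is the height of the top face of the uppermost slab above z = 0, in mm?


A stool. The seat height is 389 mm.

A 250×339×25 slab at z = 364 on four corner cylinders — a stool. The seat top is 364 + 25 = 389 mm.


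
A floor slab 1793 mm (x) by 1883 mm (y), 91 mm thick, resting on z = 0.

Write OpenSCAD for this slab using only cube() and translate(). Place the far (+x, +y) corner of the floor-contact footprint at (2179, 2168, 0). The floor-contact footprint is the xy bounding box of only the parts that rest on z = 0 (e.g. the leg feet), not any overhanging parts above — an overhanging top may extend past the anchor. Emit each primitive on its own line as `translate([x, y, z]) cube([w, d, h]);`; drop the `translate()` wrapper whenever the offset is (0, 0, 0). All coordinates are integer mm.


translate([386, 285, 0]) cube([1793, 1883, 91]);


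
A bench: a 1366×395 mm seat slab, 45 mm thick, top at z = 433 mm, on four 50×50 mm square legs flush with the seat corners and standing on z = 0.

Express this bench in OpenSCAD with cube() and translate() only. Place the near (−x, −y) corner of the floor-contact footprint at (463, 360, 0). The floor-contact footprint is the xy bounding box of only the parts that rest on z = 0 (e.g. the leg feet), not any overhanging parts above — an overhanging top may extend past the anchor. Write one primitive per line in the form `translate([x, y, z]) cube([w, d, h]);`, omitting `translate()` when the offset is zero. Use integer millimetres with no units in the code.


translate([463, 360, 388]) cube([1366, 395, 45]);
translate([463, 360, 0]) cube([50, 50, 388]);
translate([463, 705, 0]) cube([50, 50, 388]);
translate([1779, 360, 0]) cube([50, 50, 388]);
translate([1779, 705, 0]) cube([50, 50, 388]);


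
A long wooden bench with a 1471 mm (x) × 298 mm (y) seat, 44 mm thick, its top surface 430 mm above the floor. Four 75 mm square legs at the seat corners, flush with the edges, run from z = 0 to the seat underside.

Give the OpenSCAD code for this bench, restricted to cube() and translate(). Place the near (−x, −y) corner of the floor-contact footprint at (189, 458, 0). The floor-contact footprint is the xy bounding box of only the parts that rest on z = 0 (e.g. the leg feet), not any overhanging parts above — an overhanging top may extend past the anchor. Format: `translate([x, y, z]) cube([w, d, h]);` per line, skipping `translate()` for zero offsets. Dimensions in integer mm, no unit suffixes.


translate([189, 458, 386]) cube([1471, 298, 44]);
translate([189, 458, 0]) cube([75, 75, 386]);
translate([189, 681, 0]) cube([75, 75, 386]);
translate([1585, 458, 0]) cube([75, 75, 386]);
translate([1585, 681, 0]) cube([75, 75, 386]);


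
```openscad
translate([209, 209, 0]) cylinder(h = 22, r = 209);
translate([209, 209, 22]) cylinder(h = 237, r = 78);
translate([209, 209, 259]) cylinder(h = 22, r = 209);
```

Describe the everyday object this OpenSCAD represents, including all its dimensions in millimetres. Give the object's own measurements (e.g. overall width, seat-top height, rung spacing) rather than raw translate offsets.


A spool: two coaxial disc flanges of radius 209 mm and thickness 22 mm, joined by a core cylinder of radius 78 mm and height 237 mm. The lower flange rests on z = 0 and the three cylinders share a vertical axis.


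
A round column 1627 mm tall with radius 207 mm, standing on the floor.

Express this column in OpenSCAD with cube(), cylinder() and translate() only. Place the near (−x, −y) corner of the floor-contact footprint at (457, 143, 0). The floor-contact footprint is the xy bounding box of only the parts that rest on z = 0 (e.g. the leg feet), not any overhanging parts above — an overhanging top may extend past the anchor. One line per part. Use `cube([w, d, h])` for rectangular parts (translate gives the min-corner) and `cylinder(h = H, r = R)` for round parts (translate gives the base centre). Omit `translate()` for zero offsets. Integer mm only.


translate([664, 350, 0]) cylinder(h = 1627, r = 207);


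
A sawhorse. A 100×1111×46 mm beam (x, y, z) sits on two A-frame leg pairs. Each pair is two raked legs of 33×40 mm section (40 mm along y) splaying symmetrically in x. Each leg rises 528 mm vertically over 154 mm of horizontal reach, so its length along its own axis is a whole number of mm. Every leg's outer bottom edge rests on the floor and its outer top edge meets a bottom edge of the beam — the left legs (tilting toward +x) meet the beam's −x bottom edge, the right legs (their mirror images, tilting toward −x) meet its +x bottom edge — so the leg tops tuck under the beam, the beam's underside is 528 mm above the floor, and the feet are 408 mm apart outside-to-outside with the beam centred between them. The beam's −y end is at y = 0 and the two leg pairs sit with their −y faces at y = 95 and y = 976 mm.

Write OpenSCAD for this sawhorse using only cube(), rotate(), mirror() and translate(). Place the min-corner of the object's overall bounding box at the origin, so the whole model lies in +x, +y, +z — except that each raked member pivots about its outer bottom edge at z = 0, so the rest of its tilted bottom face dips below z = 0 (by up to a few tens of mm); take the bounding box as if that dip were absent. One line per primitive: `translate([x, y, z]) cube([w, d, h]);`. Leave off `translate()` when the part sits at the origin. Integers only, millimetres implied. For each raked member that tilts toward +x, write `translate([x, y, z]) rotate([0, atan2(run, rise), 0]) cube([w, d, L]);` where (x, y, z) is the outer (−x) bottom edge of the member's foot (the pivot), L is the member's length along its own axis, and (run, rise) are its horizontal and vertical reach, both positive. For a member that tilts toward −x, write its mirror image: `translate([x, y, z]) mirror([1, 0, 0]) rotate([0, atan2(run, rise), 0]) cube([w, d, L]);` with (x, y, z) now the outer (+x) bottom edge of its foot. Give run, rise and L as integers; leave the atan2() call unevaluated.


// leg length = √(154² + 528²) = 550
// right-leg outer foot x = 2·154 + 100 = 408
// beam min-corner = (154, 0, 528)
translate([154, 0, 528]) cube([100, 1111, 46]);
translate([0, 95, 0]) rotate([0, atan2(154, 528), 0]) cube([33, 40, 550]);
translate([408, 95, 0]) mirror([1, 0, 0]) rotate([0, atan2(154, 528), 0]) cube([33, 40, 550]);
translate([0, 976, 0]) rotate([0, atan2(154, 528), 0]) cube([33, 40, 550]);
translate([408, 976, 0]) mirror([1, 0, 0]) rotate([0, atan2(154, 528), 0]) cube([33, 40, 550]);


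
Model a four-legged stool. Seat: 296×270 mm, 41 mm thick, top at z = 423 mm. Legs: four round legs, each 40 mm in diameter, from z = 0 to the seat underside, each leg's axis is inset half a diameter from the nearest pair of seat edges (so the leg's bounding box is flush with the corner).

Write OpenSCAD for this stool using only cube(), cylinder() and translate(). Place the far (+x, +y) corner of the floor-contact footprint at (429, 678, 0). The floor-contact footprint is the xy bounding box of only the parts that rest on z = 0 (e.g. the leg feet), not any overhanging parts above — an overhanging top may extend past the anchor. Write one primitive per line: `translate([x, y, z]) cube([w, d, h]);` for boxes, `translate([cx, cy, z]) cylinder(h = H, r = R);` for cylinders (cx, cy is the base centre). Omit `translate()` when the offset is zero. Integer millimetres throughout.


translate([133, 408, 382]) cube([296, 270, 41]);
translate([153, 428, 0]) cylinder(h = 382, r = 20);
translate([409, 428, 0]) cylinder(h = 382, r = 20);
translate([153, 658, 0]) cylinder(h = 382, r = 20);
translate([409, 658, 0]) cylinder(h = 382, r = 20);


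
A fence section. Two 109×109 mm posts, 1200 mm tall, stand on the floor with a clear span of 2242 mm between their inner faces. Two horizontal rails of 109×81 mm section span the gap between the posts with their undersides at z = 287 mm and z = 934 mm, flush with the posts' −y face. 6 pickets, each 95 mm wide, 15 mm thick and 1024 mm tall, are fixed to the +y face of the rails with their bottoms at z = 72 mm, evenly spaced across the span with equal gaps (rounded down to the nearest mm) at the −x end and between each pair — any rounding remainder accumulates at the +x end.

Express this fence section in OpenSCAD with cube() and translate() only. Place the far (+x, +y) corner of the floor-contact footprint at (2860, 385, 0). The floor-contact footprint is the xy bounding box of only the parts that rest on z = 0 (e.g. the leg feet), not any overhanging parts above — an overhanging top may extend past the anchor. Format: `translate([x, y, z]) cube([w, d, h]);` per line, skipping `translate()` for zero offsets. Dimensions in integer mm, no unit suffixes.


translate([400, 276, 0]) cube([109, 109, 1200]);
translate([2751, 276, 0]) cube([109, 109, 1200]);
translate([509, 276, 287]) cube([2242, 109, 81]);
translate([509, 276, 934]) cube([2242, 109, 81]);
translate([747, 385, 72]) cube([95, 15, 1024]);
translate([1080, 385, 72]) cube([95, 15, 1024]);
translate([1413, 385, 72]) cube([95, 15, 1024]);
translate([1746, 385, 72]) cube([95, 15, 1024]);
translate([2079, 385, 72]) cube([95, 15, 1024]);
translate([2412, 385, 72]) cube([95, 15, 1024]);


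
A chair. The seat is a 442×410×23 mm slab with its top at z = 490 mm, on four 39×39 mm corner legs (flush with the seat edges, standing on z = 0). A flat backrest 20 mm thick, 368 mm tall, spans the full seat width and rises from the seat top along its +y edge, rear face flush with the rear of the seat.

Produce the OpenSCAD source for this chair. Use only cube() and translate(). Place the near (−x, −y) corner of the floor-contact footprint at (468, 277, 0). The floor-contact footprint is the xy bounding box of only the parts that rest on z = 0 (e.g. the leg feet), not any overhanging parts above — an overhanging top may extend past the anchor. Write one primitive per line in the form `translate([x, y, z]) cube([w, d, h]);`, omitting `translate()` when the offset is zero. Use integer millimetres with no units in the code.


// leg_h = 490 - 23 = 467
translate([468, 277, 467]) cube([442, 410, 23]);
translate([468, 277, 0]) cube([39, 39, 467]);
translate([871, 277, 0]) cube([39, 39, 467]);
translate([468, 648, 0]) cube([39, 39, 467]);
translate([871, 648, 0]) cube([39, 39, 467]);
translate([468, 667, 490]) cube([442, 20, 368]);


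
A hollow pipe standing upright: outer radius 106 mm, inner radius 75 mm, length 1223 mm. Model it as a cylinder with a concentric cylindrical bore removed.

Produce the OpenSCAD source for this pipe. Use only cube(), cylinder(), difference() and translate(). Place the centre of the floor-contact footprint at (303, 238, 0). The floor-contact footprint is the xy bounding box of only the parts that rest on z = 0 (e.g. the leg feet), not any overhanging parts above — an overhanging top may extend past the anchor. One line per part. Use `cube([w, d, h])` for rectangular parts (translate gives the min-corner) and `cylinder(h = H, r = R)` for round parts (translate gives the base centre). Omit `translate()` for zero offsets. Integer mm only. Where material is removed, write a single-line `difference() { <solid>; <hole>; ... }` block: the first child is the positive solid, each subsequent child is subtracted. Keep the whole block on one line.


difference() { translate([303, 238, 0]) cylinder(h = 1223, r = 106); translate([303, 238, 0]) cylinder(h = 1223, r = 75); }


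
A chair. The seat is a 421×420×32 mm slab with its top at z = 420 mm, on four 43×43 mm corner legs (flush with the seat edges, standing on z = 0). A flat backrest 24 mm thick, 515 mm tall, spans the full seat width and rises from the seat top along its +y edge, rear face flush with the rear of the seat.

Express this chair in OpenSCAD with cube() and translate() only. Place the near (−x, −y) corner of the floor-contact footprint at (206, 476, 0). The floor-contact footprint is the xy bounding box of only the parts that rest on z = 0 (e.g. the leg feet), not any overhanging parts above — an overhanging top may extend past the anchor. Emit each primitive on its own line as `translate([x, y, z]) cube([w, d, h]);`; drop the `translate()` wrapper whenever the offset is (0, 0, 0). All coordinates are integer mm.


// leg_h = 420 - 32 = 388
translate([206, 476, 388]) cube([421, 420, 32]);
translate([206, 476, 0]) cube([43, 43, 388]);
translate([584, 476, 0]) cube([43, 43, 388]);
translate([206, 853, 0]) cube([43, 43, 388]);
translate([584, 853, 0]) cube([43, 43, 388]);
translate([206, 872, 420]) cube([421, 24, 515]);


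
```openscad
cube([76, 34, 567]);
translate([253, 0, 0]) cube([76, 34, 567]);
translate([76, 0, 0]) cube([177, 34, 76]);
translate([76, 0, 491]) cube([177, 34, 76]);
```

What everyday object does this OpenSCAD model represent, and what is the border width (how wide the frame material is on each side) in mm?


A picture frame. The border width is 76 mm.

Four thin pieces enclosing a rectangular opening — a picture frame. The two full-height stiles are 567 mm tall; the top rail sits at z = 491 and is 76 mm tall, so the border above the opening is 567 − 491 = 76 mm, matching the stile x-width.


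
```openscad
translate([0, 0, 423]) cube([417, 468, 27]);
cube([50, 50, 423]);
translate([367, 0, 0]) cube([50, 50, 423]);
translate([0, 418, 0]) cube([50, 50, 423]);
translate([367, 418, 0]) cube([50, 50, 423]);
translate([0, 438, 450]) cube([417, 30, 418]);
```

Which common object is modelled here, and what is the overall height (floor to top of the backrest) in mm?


A chair. The overall height is 868 mm.

A slab on four corner posts with a tall panel at the back — a chair. The seat slab sits at z = 423 with thickness 27, and the 418 mm backrest starts at the seat top, so the overall height is 423 + 27 + 418 = 868 mm.


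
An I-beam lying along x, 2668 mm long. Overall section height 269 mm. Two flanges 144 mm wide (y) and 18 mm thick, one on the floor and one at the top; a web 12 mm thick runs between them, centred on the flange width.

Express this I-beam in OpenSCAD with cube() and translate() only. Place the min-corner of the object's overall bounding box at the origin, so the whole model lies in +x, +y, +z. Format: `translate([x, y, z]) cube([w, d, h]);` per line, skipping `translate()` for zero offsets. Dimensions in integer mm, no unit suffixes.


cube([2668, 144, 18]);
translate([0, 66, 18]) cube([2668, 12, 233]);
translate([0, 0, 251]) cube([2668, 144, 18]);


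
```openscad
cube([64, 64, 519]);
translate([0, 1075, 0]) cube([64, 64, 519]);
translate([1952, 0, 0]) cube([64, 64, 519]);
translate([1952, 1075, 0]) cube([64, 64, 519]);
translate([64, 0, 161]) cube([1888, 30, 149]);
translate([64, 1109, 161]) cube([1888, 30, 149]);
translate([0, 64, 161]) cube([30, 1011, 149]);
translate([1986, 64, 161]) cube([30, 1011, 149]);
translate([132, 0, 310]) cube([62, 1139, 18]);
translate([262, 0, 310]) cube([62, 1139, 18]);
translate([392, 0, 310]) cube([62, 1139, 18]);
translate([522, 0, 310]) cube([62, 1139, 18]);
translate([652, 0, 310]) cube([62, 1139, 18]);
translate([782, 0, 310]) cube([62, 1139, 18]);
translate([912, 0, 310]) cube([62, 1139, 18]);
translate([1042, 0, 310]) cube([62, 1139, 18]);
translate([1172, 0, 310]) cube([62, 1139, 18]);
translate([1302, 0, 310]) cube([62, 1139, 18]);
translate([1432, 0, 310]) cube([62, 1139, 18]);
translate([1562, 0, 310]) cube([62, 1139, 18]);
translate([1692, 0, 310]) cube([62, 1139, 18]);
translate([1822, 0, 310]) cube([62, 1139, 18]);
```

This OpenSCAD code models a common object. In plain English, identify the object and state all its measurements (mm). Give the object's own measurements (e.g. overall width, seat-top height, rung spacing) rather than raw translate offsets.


A bed frame 2016 mm long (x) by 1139 mm wide (y). Four 64×64 mm corner posts, 519 mm tall, at the corners of the footprint. Four rails of 30 mm thickness and 149 mm height run between adjacent posts with their undersides at z = 161 mm, their outer faces flush with the outside of the frame (the two x-running rails run between the posts' inner faces; the two y-running rails run between the posts' inner faces). 14 slats, each 62 mm wide (x) and 18 mm thick, lie across the top of the two x-running rails, running the full 1139 mm width of the frame in y; along x they sit between the end posts with a 68 mm gap after the −x posts and between neighbouring slats and before the +x posts.


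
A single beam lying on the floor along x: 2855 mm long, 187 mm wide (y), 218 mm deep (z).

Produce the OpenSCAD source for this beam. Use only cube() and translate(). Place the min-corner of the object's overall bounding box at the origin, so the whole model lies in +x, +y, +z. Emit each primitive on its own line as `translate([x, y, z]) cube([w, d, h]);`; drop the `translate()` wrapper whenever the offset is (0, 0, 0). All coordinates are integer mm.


cube([2855, 187, 218]);


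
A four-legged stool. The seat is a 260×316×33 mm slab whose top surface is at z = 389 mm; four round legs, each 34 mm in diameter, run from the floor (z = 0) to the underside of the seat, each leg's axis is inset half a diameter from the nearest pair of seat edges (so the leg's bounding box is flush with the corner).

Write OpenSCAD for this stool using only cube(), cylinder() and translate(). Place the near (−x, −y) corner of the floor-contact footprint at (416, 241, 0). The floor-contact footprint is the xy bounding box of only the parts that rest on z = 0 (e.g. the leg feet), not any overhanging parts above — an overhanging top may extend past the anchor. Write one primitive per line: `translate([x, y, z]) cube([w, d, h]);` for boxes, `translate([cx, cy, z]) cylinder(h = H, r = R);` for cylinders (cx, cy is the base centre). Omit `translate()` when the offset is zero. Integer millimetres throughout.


translate([416, 241, 356]) cube([260, 316, 33]);
translate([433, 258, 0]) cylinder(h = 356, r = 17);
translate([659, 258, 0]) cylinder(h = 356, r = 17);
translate([433, 540, 0]) cylinder(h = 356, r = 17);
translate([659, 540, 0]) cylinder(h = 356, r = 17);


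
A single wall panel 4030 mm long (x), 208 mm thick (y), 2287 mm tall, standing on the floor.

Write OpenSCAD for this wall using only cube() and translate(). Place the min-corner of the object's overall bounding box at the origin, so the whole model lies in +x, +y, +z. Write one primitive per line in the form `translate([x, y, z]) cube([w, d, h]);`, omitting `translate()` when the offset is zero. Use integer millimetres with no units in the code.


cube([4030, 208, 2287]);


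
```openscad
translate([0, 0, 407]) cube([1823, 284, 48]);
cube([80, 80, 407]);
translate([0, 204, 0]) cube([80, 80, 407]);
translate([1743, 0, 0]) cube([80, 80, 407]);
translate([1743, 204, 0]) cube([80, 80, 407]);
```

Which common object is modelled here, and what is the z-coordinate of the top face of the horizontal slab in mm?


A bench. The seat-top height is 455 mm.

A long slab on four corner posts — a bench. The slab sits at z = 407 with thickness 48, so the top is 407 + 48 = 455 mm.


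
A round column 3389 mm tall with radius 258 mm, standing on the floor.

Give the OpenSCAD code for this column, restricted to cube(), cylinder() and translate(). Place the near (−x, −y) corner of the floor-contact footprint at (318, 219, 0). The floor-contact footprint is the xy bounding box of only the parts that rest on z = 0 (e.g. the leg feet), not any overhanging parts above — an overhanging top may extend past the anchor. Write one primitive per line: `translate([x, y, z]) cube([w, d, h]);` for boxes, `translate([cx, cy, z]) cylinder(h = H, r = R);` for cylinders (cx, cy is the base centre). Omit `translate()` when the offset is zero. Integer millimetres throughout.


translate([576, 477, 0]) cylinder(h = 3389, r = 258);


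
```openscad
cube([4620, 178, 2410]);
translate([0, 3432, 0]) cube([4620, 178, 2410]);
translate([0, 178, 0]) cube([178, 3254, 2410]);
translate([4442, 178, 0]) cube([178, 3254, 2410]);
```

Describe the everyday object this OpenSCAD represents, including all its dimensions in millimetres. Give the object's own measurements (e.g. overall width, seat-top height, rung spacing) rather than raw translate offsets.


The wall frame of a small rectangular building: four walls, each 2410 mm tall and 178 mm thick, enclosing a footprint 4620 mm (x) by 3610 mm (y) outside-to-outside, with no floor or roof. The front and back walls (the −y and +y sides) span the full width; the two side walls fit between them.


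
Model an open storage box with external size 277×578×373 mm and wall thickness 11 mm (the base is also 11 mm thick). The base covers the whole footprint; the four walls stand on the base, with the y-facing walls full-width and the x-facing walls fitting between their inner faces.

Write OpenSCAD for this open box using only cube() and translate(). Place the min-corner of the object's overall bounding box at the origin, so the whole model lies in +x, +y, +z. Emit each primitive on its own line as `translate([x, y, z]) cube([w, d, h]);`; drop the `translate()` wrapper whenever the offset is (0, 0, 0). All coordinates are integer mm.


cube([277, 578, 11]);
translate([0, 0, 11]) cube([277, 11, 362]);
translate([0, 567, 11]) cube([277, 11, 362]);
translate([0, 11, 11]) cube([11, 556, 362]);
translate([266, 11, 11]) cube([11, 556, 362]);


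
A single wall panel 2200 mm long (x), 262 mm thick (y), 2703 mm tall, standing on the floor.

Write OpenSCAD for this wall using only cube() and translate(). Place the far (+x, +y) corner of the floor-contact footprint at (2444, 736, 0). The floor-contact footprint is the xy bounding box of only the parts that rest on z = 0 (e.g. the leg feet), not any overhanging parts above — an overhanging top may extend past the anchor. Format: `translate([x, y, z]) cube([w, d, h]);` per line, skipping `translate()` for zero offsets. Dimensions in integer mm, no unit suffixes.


translate([244, 474, 0]) cube([2200, 262, 2703]);


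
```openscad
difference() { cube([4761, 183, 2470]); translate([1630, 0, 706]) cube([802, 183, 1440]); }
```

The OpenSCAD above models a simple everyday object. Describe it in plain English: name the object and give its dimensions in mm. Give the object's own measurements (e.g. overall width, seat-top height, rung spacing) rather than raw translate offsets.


A wall 4761 mm long (x), 183 mm thick (y), 2470 mm tall, with a rectangular window opening cut through it. The opening is 802 mm wide and 1440 mm tall; its sill is at z = 706 mm and its near (−x) edge is 1630 mm from the wall's −x end. The opening passes through the full wall thickness.


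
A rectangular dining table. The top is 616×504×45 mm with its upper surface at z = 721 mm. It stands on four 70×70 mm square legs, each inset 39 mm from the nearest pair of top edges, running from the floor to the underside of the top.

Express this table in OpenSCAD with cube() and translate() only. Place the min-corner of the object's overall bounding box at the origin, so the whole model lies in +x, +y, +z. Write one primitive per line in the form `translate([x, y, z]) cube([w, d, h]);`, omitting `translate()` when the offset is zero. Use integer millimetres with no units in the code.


translate([0, 0, 676]) cube([616, 504, 45]);
translate([39, 39, 0]) cube([70, 70, 676]);
translate([507, 39, 0]) cube([70, 70, 676]);
translate([39, 395, 0]) cube([70, 70, 676]);
translate([507, 395, 0]) cube([70, 70, 676]);


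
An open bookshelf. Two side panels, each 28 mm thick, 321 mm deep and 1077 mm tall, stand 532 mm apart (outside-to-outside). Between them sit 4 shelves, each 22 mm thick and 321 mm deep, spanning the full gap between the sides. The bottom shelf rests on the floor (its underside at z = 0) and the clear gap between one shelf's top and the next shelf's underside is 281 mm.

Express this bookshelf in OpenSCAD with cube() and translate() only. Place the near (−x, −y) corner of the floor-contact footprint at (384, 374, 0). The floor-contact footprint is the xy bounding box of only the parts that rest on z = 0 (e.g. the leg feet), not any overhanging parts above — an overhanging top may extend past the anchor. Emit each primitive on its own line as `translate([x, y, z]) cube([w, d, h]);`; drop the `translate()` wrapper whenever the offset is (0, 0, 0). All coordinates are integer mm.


translate([384, 374, 0]) cube([28, 321, 1077]);
translate([888, 374, 0]) cube([28, 321, 1077]);
translate([412, 374, 0]) cube([476, 321, 22]);
translate([412, 374, 303]) cube([476, 321, 22]);
translate([412, 374, 606]) cube([476, 321, 22]);
translate([412, 374, 909]) cube([476, 321, 22]);


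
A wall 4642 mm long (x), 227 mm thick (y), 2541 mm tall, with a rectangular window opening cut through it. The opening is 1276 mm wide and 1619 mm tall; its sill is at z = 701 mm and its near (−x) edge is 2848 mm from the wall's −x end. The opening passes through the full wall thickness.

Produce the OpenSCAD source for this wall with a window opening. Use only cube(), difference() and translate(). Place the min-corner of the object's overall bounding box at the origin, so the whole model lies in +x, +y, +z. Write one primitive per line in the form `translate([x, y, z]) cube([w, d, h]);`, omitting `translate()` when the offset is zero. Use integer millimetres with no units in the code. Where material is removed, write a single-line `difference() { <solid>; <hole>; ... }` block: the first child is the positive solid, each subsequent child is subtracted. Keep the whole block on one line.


difference() { cube([4642, 227, 2541]); translate([2848, 0, 701]) cube([1276, 227, 1619]); }


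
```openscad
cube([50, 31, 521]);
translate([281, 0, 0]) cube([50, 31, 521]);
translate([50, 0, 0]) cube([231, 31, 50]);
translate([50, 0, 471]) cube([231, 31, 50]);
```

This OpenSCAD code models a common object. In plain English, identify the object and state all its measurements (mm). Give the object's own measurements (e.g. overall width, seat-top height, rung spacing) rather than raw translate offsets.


A rectangular picture frame lying in the x–z plane (depth along y). The opening is 231 mm wide (x) by 421 mm tall (z), surrounded by a border 50 mm wide on all four sides. The frame is 31 mm deep and is made of two full-height vertical stiles with two horizontal rails fitted between them.


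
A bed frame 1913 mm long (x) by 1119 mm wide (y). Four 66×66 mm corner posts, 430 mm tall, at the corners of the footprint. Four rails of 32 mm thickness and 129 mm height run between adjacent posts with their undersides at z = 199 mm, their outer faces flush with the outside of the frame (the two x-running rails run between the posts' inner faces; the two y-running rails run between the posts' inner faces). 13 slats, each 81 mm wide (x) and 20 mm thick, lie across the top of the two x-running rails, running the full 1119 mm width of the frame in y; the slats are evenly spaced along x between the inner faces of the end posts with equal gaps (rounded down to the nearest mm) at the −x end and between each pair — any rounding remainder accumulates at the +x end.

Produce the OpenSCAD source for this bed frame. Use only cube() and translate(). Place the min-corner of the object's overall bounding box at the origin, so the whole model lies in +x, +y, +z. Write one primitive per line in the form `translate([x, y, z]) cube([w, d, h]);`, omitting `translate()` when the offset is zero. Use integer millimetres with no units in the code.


cube([66, 66, 430]);
translate([0, 1053, 0]) cube([66, 66, 430]);
translate([1847, 0, 0]) cube([66, 66, 430]);
translate([1847, 1053, 0]) cube([66, 66, 430]);
translate([66, 0, 199]) cube([1781, 32, 129]);
translate([66, 1087, 199]) cube([1781, 32, 129]);
translate([0, 66, 199]) cube([32, 987, 129]);
translate([1881, 66, 199]) cube([32, 987, 129]);
translate([118, 0, 328]) cube([81, 1119, 20]);
translate([251, 0, 328]) cube([81, 1119, 20]);
translate([384, 0, 328]) cube([81, 1119, 20]);
translate([517, 0, 328]) cube([81, 1119, 20]);
translate([650, 0, 328]) cube([81, 1119, 20]);
translate([783, 0, 328]) cube([81, 1119, 20]);
translate([916, 0, 328]) cube([81, 1119, 20]);
translate([1049, 0, 328]) cube([81, 1119, 20]);
translate([1182, 0, 328]) cube([81, 1119, 20]);
translate([1315, 0, 328]) cube([81, 1119, 20]);
translate([1448, 0, 328]) cube([81, 1119, 20]);
translate([1581, 0, 328]) cube([81, 1119, 20]);
translate([1714, 0, 328]) cube([81, 1119, 20]);


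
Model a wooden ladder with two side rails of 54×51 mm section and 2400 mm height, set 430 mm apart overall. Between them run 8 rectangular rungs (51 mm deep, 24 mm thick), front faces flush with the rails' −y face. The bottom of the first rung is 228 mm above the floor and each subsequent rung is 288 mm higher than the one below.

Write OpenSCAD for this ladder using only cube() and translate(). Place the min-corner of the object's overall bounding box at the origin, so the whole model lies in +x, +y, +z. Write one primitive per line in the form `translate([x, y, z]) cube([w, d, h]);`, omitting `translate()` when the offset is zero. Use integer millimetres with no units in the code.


cube([54, 51, 2400]);
translate([376, 0, 0]) cube([54, 51, 2400]);
translate([54, 0, 228]) cube([322, 51, 24]);
translate([54, 0, 516]) cube([322, 51, 24]);
translate([54, 0, 804]) cube([322, 51, 24]);
translate([54, 0, 1092]) cube([322, 51, 24]);
translate([54, 0, 1380]) cube([322, 51, 24]);
translate([54, 0, 1668]) cube([322, 51, 24]);
translate([54, 0, 1956]) cube([322, 51, 24]);
translate([54, 0, 2244]) cube([322, 51, 24]);


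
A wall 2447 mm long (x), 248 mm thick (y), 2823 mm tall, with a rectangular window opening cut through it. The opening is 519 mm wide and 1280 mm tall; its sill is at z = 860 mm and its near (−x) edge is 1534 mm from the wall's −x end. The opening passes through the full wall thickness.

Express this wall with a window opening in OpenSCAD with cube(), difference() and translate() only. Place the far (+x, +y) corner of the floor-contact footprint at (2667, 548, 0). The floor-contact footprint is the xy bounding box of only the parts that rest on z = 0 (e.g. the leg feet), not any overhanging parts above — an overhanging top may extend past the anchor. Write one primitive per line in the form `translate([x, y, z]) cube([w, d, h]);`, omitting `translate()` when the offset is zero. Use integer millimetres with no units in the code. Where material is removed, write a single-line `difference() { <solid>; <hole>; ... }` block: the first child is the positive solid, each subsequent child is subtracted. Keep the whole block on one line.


difference() { translate([220, 300, 0]) cube([2447, 248, 2823]); translate([1754, 300, 860]) cube([519, 248, 1280]); }
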